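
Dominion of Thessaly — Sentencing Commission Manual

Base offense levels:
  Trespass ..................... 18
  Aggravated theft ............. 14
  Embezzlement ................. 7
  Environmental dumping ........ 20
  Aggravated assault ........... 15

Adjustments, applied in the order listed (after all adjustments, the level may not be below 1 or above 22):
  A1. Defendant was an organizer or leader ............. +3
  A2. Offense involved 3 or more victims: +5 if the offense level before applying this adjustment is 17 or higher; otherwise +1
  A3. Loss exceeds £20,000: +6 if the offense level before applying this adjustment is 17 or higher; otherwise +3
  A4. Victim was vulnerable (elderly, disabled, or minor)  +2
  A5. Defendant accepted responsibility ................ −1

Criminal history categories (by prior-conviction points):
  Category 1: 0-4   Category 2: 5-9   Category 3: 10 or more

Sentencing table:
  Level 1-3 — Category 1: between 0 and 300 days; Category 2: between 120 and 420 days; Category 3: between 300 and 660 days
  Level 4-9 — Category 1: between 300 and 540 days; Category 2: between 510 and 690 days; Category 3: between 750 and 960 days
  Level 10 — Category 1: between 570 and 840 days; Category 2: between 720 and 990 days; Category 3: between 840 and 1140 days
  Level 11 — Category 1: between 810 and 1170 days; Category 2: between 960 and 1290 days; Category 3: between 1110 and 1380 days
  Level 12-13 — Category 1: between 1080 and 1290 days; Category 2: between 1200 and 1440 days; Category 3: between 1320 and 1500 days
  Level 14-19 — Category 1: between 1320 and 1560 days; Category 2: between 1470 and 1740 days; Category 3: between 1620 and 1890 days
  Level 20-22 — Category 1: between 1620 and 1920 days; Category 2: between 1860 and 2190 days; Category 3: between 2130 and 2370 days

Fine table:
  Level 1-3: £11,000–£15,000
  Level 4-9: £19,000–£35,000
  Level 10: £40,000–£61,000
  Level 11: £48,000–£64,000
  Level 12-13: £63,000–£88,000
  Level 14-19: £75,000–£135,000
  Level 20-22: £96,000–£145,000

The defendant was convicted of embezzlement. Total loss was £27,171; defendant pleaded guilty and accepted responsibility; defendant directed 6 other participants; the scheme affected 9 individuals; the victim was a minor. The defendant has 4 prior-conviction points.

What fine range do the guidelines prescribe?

£75,000–£135,000

Base offense level for embezzlement: 7.
A1 applies: 7 + 3 = 10.
A2 applies (level before this adjustment is 10 < 17, so +1): 10 + 1 = 11.
A3 applies (level before this adjustment is 11 < 17, so +3): 11 + 3 = 14.
A4 applies: 14 + 2 = 16.
A5 applies: 16 − 1 = 15.
Final offense level: 15.
Level 15 falls in the 14-19 band.
Fine table: Level 14-19 → £75,000–£135,000.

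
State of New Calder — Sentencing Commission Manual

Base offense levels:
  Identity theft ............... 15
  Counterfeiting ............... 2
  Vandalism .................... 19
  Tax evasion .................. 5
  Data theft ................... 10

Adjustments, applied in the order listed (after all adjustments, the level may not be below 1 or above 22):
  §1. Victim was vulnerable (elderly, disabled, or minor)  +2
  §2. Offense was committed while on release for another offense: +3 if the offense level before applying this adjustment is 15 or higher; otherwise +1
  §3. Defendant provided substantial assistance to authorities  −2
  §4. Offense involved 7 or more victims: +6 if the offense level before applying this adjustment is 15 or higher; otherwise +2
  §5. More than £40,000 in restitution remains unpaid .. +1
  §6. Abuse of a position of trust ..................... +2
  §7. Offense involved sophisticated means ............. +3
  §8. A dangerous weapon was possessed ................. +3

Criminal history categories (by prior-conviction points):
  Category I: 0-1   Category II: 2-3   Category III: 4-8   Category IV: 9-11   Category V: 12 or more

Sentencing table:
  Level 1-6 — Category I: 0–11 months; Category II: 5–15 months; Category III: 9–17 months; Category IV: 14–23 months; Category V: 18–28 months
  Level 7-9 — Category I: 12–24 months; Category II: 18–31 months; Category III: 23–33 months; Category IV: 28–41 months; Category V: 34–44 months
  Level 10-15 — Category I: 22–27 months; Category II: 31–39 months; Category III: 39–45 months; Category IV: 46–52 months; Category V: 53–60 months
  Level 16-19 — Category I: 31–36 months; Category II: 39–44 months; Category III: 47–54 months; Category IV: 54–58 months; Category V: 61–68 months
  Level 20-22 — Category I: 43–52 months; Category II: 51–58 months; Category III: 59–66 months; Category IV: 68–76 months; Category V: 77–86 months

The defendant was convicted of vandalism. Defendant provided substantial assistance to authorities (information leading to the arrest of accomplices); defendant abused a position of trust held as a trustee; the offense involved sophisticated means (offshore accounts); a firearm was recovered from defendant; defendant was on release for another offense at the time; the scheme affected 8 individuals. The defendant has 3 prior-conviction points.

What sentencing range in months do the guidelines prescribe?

Base offense level for vandalism: 19.
§1 does not apply.
§2 applies (level before this adjustment is 19 ≥ 15, so +3): 19 + 3 = 22.
§3 applies: 22 − 2 = 20.
§4 applies (level before this adjustment is 20 ≥ 15, so +6): 20 + 6 = 26.
§6 applies: 26 + 2 = 28.
§7 applies: 28 + 3 = 31.
§8 applies: 31 + 3 = 34.
Level 34 exceeds the maximum of 22; capped at 22.
Final offense level: 22.
Criminal history: 3 prior points → Category II (2-3).
Level 22 falls in the 20-22 band.
Grid: Level 20-22 × Category II = 51-58 months.

51-58 months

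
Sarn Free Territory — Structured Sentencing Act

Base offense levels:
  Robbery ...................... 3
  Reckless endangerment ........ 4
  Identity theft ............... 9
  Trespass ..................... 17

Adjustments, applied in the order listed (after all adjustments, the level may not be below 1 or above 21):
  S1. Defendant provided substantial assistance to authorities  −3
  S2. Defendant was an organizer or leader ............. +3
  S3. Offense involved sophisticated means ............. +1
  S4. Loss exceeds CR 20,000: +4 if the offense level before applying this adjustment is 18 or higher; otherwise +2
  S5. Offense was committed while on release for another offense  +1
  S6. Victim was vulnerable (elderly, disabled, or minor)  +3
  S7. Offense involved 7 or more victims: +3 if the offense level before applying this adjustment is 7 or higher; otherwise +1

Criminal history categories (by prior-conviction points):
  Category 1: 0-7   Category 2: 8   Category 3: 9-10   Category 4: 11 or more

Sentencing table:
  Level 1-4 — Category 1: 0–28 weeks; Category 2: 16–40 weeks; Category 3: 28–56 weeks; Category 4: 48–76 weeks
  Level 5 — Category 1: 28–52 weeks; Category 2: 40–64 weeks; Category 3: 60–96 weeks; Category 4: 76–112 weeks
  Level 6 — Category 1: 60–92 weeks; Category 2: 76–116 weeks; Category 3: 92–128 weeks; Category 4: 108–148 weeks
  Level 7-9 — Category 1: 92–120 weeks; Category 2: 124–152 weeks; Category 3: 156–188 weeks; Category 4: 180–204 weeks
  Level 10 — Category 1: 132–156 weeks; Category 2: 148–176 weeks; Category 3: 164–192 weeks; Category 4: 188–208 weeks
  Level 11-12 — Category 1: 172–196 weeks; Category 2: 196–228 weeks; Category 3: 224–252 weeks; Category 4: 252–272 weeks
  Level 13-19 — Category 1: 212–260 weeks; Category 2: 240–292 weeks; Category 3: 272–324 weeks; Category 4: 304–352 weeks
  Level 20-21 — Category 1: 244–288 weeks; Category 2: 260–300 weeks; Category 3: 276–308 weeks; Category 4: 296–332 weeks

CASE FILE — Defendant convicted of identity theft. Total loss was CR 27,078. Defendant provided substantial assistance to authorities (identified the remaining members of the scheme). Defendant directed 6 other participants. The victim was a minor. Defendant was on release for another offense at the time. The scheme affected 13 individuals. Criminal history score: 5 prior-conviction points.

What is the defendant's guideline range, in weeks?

Base offense level for identity theft: 9.
S1 applies: 9 − 3 = 6.
S2 applies: 6 + 3 = 9.
S3 does not apply.
S4 applies (level before this adjustment is 9 < 18, so +2): 9 + 2 = 11.
S5 applies: 11 + 1 = 12.
S6 applies: 12 + 3 = 15.
S7 applies (level before this adjustment is 15 ≥ 7, so +3): 15 + 3 = 18.
Final offense level: 18.
Criminal history: 5 prior points → Category 1 (0-7).
Level 18 falls in the 13-19 band.
Grid: Level 13-19 × Category 1 = 212-260 weeks.

212-260 weeks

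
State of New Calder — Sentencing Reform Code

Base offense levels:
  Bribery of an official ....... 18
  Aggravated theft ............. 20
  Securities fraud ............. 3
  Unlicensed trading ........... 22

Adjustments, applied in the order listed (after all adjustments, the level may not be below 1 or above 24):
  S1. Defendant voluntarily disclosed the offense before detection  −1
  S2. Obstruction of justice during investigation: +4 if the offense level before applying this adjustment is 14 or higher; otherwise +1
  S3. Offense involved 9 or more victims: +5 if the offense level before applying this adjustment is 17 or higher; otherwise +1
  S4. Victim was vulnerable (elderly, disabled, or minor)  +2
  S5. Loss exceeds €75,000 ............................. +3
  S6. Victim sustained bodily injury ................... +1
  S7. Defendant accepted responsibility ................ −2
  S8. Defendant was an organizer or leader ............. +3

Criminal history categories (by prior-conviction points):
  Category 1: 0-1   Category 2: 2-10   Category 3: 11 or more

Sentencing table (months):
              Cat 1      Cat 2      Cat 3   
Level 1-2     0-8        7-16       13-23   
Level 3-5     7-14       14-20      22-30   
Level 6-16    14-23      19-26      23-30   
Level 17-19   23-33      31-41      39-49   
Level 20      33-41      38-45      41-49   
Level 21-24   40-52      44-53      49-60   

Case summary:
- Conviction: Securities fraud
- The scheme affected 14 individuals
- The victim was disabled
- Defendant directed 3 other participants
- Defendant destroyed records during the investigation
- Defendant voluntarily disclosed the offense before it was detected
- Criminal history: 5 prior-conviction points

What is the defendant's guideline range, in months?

19-26 months

Base offense level for securities fraud: 3.
S1 applies: 3 − 1 = 2.
S2 applies (level before this adjustment is 2 < 14, so +1): 2 + 1 = 3.
S3 applies (level before this adjustment is 3 < 17, so +1): 3 + 1 = 4.
S4 applies: 4 + 2 = 6.
S7 does not apply.
S8 applies: 6 + 3 = 9.
Final offense level: 9.
Criminal history: 5 prior points → Category 2 (2-10).
Level 9 falls in the 6-16 band.
Grid: Level 6-16 × Category 2 = 19-26 months.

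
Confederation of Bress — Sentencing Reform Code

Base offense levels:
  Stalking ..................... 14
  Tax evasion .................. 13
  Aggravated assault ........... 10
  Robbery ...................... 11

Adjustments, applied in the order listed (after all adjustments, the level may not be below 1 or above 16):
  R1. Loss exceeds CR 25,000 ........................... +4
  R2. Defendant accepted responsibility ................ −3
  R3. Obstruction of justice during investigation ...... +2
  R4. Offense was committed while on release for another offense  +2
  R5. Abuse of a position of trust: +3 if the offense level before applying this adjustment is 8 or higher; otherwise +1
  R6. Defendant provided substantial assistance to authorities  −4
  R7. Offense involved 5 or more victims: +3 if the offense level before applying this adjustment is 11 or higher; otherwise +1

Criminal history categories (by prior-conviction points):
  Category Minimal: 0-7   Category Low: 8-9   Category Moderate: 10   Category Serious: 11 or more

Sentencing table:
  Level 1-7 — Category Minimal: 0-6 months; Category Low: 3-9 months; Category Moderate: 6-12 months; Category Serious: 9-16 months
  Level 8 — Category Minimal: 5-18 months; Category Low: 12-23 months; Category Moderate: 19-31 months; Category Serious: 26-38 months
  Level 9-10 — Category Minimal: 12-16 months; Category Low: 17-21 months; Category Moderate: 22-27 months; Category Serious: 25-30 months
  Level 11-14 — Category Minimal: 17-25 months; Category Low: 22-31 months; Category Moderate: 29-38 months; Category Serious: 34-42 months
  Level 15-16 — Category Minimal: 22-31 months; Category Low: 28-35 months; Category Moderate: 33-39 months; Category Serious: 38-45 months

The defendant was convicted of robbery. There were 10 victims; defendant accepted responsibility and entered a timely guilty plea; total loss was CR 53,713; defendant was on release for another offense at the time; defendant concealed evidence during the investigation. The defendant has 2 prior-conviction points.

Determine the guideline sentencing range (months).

Base offense level for robbery: 11.
R1 applies: 11 + 4 = 15.
R2 applies: 15 − 3 = 12.
R3 applies: 12 + 2 = 14.
R4 applies: 14 + 2 = 16.
R6 does not apply.
R7 applies (level before this adjustment is 16 ≥ 11, so +3): 16 + 3 = 19.
Level 19 exceeds the maximum of 16; capped at 16.
Final offense level: 16.
Criminal history: 2 prior points → Category Minimal (0-7).
Level 16 falls in the 15-16 band.
Grid: Level 15-16 × Category Minimal = 22-31 months.

22-31 months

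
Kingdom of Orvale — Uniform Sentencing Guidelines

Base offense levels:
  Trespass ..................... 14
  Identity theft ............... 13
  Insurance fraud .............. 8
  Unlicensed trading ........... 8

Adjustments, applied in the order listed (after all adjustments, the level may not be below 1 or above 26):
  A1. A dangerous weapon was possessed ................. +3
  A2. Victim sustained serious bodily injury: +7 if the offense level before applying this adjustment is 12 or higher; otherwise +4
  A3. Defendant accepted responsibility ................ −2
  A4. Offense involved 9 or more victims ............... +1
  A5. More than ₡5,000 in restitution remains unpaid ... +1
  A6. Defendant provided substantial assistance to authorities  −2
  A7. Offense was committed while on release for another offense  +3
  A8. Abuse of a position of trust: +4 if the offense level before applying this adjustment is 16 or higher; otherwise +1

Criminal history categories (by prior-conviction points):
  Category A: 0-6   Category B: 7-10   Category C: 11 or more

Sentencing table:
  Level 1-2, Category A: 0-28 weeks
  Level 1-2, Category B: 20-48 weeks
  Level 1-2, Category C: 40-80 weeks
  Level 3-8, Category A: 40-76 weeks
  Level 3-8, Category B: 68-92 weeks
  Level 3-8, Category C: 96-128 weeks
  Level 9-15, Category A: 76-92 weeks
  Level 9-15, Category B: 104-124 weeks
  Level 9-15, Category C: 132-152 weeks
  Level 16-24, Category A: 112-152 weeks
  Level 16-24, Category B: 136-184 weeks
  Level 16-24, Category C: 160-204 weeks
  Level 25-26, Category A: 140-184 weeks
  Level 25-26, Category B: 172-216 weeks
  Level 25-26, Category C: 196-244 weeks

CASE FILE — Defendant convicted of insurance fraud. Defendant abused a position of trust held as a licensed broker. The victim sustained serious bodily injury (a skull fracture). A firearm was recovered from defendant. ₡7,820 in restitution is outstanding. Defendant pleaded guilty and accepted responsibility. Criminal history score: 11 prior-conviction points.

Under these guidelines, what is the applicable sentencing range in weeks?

Base offense level for insurance fraud: 8.
A1 applies: 8 + 3 = 11.
A2 applies (level before this adjustment is 11 < 12, so +4): 11 + 4 = 15.
A3 applies: 15 − 2 = 13.
A5 applies: 13 + 1 = 14.
A7 does not apply.
A8 applies (level before this adjustment is 14 < 16, so +1): 14 + 1 = 15.
Final offense level: 15.
Criminal history: 11 prior points → Category C (11+).
Level 15 falls in the 9-15 band.
Grid: Level 9-15 × Category C = 132-152 weeks.

132-152 weeks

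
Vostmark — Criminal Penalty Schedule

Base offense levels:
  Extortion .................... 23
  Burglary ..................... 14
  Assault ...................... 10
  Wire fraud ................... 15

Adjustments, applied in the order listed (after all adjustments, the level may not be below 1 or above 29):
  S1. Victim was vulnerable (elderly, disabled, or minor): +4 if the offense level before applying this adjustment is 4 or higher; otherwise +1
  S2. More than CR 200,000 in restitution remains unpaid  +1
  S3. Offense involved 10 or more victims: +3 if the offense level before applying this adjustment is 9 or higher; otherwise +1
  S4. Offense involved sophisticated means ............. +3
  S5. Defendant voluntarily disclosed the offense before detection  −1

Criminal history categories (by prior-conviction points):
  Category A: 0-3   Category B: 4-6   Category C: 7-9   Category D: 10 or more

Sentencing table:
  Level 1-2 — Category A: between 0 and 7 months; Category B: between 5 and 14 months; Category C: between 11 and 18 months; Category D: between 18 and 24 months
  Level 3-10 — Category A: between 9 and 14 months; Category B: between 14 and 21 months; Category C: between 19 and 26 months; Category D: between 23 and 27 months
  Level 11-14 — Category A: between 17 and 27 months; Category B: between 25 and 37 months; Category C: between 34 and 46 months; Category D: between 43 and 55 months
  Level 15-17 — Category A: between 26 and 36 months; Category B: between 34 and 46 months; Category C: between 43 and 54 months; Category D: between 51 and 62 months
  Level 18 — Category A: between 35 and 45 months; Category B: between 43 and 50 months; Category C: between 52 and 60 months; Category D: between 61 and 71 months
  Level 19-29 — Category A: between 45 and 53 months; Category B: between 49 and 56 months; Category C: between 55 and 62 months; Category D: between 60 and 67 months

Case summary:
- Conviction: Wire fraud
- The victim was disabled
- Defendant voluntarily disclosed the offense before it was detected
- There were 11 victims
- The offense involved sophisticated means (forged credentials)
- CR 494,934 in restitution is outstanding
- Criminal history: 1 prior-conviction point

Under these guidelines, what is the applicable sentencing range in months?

Base offense level for wire fraud: 15.
S1 applies (level before this adjustment is 15 ≥ 4, so +4): 15 + 4 = 19.
S2 applies: 19 + 1 = 20.
S3 applies (level before this adjustment is 20 ≥ 9, so +3): 20 + 3 = 23.
S4 applies: 23 + 3 = 26.
S5 applies: 26 − 1 = 25.
Final offense level: 25.
Criminal history: 1 prior point → Category A (0-3).
Level 25 falls in the 19-29 band.
Grid: Level 19-29 × Category A = 45-53 months.

45-53 months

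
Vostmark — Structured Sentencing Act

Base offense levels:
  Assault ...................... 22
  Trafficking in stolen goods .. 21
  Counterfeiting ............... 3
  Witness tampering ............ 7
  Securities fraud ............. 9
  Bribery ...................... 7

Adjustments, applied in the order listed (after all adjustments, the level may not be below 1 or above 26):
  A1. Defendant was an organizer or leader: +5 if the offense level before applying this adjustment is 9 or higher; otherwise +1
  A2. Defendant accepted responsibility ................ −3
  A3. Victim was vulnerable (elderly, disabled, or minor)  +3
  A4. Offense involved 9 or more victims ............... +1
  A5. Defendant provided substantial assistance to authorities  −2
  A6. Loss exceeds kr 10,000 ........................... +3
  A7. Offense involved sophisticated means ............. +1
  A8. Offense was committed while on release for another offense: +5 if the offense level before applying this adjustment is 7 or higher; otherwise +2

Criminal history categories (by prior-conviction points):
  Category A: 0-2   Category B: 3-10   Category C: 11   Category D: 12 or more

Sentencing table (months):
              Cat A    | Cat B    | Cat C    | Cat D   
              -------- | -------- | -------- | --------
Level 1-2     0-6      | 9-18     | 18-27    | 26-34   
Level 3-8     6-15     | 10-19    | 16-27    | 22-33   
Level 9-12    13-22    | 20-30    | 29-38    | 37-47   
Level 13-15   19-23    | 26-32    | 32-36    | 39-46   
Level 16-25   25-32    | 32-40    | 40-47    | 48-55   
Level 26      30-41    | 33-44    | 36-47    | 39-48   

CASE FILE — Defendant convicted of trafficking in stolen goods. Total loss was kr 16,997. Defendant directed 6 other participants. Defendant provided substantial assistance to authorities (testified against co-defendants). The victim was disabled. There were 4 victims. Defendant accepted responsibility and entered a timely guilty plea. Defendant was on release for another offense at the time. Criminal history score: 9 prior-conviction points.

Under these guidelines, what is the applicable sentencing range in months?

33-44 months

Base offense level for trafficking in stolen goods: 21.
A1 applies (level before this adjustment is 21 ≥ 9, so +5): 21 + 5 = 26.
A2 applies: 26 − 3 = 23.
A3 applies: 23 + 3 = 26.
A4 does not apply.
A5 applies: 26 − 2 = 24.
A6 applies: 24 + 3 = 27.
A7 does not apply.
A8 applies (level before this adjustment is 27 ≥ 7, so +5): 27 + 5 = 32.
Level 32 exceeds the maximum of 26; capped at 26.
Final offense level: 26.
Criminal history: 9 prior points → Category B (3-10).
Level 26 falls in the 26 band.
Grid: Level 26 × Category B = 33-44 months.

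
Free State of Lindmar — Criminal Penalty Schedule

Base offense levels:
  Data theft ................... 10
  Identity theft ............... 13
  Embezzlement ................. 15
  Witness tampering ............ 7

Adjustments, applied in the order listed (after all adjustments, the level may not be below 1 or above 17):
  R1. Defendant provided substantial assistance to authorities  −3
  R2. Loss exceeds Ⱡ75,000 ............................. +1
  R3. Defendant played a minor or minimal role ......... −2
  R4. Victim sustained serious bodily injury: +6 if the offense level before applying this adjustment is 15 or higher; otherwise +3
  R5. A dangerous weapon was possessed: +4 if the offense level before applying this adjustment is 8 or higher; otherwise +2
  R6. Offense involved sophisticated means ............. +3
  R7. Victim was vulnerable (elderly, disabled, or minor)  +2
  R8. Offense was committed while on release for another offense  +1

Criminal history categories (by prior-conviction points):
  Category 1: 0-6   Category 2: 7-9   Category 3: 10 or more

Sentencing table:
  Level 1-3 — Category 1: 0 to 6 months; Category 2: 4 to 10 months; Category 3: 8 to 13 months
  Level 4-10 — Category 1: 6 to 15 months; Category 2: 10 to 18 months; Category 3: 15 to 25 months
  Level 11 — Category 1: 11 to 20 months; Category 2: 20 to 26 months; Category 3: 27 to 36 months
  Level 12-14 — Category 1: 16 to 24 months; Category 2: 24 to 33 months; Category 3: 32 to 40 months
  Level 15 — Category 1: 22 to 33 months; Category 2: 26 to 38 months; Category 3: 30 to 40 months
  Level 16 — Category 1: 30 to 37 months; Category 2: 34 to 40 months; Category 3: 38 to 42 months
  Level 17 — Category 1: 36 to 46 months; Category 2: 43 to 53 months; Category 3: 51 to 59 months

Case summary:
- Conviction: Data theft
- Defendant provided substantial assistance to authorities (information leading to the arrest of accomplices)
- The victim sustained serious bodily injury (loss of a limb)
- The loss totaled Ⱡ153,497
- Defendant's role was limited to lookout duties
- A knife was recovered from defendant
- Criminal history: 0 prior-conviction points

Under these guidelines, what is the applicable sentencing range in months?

Base offense level for data theft: 10.
R1 applies: 10 − 3 = 7.
R2 applies: 7 + 1 = 8.
R3 applies: 8 − 2 = 6.
R4 applies (level before this adjustment is 6 < 15, so +3): 6 + 3 = 9.
R5 applies (level before this adjustment is 9 ≥ 8, so +4): 9 + 4 = 13.
R6 does not apply.
R8 does not apply.
Final offense level: 13.
Criminal history: 0 prior points → Category 1 (0-6).
Level 13 falls in the 12-14 band.
Grid: Level 12-14 × Category 1 = 16-24 months.

16-24 months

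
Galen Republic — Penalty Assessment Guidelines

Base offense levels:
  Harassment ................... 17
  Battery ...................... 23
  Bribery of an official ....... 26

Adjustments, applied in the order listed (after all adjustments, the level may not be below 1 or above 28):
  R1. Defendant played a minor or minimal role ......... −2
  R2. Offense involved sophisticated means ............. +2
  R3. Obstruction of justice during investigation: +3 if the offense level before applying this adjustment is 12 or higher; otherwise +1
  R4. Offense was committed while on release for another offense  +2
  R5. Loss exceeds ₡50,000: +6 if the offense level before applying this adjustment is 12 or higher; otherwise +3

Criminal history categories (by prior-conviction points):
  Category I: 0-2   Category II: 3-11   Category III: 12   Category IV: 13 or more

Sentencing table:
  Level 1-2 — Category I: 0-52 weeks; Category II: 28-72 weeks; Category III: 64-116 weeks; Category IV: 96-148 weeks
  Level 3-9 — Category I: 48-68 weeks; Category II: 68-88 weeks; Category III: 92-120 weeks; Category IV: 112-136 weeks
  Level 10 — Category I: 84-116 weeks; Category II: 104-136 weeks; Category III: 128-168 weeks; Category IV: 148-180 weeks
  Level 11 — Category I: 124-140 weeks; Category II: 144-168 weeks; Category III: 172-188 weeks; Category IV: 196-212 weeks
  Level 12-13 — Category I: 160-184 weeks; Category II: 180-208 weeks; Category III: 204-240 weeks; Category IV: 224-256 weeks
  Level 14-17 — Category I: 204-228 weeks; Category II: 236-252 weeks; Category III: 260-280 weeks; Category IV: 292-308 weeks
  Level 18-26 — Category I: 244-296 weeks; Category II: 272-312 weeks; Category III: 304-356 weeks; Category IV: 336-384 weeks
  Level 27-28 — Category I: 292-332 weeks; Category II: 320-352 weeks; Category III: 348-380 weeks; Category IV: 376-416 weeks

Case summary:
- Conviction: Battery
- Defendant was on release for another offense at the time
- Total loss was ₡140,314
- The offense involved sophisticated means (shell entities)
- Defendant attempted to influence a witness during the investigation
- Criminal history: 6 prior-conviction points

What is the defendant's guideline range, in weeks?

Base offense level for battery: 23.
R1 does not apply.
R2 applies: 23 + 2 = 25.
R3 applies (level before this adjustment is 25 ≥ 12, so +3): 25 + 3 = 28.
R4 applies: 28 + 2 = 30.
R5 applies (level before this adjustment is 30 ≥ 12, so +6): 30 + 6 = 36.
Level 36 exceeds the maximum of 28; capped at 28.
Final offense level: 28.
Criminal history: 6 prior points → Category II (3-11).
Level 28 falls in the 27-28 band.
Grid: Level 27-28 × Category II = 320-352 weeks.

320-352 weeks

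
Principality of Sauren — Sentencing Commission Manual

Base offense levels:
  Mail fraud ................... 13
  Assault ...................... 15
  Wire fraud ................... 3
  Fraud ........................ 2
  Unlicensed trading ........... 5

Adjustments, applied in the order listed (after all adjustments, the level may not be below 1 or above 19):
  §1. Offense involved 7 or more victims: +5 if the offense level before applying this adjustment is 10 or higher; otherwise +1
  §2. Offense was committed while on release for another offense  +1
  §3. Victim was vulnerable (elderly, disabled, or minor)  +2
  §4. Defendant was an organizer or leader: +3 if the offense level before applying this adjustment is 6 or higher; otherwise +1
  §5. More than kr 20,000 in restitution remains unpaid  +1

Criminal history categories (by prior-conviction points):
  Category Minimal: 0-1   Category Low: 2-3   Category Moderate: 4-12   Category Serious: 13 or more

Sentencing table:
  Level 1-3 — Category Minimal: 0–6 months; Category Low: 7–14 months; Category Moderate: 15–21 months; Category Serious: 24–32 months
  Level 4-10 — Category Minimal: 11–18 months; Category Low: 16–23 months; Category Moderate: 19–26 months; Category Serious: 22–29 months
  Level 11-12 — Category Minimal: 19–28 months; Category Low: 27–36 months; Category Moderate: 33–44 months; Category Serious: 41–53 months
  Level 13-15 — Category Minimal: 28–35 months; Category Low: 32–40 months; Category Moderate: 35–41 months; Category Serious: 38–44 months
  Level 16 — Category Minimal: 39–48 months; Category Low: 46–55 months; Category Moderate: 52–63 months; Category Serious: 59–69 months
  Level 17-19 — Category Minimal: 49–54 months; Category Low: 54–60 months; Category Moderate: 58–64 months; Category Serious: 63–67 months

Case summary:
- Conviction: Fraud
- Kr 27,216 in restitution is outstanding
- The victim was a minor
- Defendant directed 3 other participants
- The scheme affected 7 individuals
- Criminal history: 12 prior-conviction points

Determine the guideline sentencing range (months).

19-26 months

Base offense level for fraud: 2.
§1 applies (level before this adjustment is 2 < 10, so +1): 2 + 1 = 3.
§3 applies: 3 + 2 = 5.
§4 applies (level before this adjustment is 5 < 6, so +1): 5 + 1 = 6.
§5 applies: 6 + 1 = 7.
Final offense level: 7.
Criminal history: 12 prior points → Category Moderate (4-12).
Level 7 falls in the 4-10 band.
Grid: Level 4-10 × Category Moderate = 19-26 months.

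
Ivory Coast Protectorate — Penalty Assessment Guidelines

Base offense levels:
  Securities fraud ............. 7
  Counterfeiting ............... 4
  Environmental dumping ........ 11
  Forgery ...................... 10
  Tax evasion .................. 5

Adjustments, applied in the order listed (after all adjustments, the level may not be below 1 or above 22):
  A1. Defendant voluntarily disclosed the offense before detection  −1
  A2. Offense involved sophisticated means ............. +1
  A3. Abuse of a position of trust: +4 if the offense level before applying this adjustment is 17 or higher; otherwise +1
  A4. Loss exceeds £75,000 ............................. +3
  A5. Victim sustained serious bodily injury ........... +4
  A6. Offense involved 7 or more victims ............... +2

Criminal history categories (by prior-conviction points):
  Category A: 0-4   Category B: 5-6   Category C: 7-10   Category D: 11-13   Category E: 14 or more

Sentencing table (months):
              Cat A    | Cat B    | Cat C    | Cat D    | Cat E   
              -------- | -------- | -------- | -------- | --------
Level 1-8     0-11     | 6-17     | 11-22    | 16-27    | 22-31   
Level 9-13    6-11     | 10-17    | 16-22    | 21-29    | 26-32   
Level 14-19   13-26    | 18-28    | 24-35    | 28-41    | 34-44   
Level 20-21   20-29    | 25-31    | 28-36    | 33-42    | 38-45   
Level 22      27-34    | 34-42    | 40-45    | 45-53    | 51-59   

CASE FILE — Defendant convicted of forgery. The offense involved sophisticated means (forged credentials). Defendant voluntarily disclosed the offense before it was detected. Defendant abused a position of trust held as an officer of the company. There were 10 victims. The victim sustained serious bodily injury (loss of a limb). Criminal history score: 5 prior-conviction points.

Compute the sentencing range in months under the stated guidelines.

18-28 months

Base offense level for forgery: 10.
A1 applies: 10 − 1 = 9.
A2 applies: 9 + 1 = 10.
A3 applies (level before this adjustment is 10 < 17, so +1): 10 + 1 = 11.
A5 applies: 11 + 4 = 15.
A6 applies: 15 + 2 = 17.
Final offense level: 17.
Criminal history: 5 prior points → Category B (5-6).
Level 17 falls in the 14-19 band.
Grid: Level 14-19 × Category B = 18-28 months.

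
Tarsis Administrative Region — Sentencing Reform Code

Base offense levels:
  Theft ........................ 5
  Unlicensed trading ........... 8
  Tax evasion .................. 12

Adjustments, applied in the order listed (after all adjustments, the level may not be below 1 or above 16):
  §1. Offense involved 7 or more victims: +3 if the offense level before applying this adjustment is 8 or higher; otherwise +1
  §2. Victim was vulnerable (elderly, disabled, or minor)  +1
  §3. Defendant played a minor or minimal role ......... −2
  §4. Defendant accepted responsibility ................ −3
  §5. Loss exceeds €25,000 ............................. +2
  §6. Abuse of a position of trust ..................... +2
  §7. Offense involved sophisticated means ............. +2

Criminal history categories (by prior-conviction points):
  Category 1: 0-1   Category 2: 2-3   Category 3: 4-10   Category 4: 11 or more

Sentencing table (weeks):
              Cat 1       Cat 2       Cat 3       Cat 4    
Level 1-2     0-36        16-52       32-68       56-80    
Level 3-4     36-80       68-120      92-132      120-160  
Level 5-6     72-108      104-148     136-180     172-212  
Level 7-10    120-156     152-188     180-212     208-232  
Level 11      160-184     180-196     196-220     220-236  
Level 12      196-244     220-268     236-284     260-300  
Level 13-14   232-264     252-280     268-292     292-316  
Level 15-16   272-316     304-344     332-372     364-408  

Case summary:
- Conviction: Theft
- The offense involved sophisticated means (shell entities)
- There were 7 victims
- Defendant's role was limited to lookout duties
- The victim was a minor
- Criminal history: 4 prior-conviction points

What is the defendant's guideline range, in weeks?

180-212 weeks

Base offense level for theft: 5.
§1 applies (level before this adjustment is 5 < 8, so +1): 5 + 1 = 6.
§2 applies: 6 + 1 = 7.
§3 applies: 7 − 2 = 5.
§4 does not apply.
§5 does not apply.
§6 does not apply.
§7 applies: 5 + 2 = 7.
Final offense level: 7.
Criminal history: 4 prior points → Category 3 (4-10).
Level 7 falls in the 7-10 band.
Grid: Level 7-10 × Category 3 = 180-212 weeks.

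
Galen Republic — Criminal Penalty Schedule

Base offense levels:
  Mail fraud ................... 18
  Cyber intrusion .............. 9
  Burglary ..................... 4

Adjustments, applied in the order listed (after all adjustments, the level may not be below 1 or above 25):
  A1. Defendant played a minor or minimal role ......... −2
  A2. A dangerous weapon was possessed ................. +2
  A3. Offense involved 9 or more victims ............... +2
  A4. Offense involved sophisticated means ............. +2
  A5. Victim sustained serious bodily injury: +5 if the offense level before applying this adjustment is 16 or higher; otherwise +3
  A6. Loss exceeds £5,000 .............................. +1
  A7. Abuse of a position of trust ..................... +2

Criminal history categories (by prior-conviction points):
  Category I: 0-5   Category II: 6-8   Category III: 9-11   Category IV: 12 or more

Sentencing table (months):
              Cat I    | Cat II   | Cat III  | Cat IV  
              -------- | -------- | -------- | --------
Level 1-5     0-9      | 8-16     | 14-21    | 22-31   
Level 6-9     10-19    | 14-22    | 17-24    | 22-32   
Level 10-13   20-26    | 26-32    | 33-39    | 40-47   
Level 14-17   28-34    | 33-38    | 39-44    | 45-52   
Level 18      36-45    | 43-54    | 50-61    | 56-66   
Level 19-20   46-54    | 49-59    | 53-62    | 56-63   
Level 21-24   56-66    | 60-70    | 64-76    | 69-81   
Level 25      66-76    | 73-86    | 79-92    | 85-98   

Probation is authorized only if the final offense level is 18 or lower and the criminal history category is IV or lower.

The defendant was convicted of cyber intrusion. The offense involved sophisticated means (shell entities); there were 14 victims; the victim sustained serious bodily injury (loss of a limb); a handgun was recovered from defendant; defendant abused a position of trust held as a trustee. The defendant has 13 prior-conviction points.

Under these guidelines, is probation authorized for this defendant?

Base offense level for cyber intrusion: 9.
A2 applies: 9 + 2 = 11.
A3 applies: 11 + 2 = 13.
A4 applies: 13 + 2 = 15.
A5 applies (level before this adjustment is 15 < 16, so +3): 15 + 3 = 18.
A7 applies: 18 + 2 = 20.
Final offense level: 20.
Criminal history: 13 prior points → Category IV (12+).
Level 20 falls in the 19-20 band.
Grid: Level 19-20 × Category IV = 56-63 months.
Probation check: level 20 > 18 and category IV ≤ IV → not eligible.

No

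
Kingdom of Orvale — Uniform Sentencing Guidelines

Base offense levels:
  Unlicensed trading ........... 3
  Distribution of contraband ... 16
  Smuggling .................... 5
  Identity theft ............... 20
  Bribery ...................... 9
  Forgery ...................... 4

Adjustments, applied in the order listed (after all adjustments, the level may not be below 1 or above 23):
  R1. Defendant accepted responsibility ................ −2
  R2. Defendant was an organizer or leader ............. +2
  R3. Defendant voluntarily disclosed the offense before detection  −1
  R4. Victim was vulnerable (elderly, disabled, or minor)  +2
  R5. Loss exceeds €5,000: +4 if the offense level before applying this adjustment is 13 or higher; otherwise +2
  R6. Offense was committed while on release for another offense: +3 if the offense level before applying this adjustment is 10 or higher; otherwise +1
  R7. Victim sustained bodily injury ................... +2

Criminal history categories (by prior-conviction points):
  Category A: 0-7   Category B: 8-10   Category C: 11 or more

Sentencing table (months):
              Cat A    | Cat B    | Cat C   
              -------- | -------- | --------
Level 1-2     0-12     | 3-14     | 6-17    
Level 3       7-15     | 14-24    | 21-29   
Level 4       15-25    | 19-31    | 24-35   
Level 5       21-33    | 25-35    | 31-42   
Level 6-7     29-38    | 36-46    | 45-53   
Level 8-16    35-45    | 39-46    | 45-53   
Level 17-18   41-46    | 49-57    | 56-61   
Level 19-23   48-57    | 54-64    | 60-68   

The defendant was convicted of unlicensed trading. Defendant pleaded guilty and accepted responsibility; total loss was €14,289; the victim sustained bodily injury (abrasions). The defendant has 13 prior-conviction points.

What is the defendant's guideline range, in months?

Base offense level for unlicensed trading: 3.
R1 applies: 3 − 2 = 1.
R5 applies (level before this adjustment is 1 < 13, so +2): 1 + 2 = 3.
R7 applies: 3 + 2 = 5.
Final offense level: 5.
Criminal history: 13 prior points → Category C (11+).
Level 5 falls in the 5 band.
Grid: Level 5 × Category C = 31-42 months.

31-42 months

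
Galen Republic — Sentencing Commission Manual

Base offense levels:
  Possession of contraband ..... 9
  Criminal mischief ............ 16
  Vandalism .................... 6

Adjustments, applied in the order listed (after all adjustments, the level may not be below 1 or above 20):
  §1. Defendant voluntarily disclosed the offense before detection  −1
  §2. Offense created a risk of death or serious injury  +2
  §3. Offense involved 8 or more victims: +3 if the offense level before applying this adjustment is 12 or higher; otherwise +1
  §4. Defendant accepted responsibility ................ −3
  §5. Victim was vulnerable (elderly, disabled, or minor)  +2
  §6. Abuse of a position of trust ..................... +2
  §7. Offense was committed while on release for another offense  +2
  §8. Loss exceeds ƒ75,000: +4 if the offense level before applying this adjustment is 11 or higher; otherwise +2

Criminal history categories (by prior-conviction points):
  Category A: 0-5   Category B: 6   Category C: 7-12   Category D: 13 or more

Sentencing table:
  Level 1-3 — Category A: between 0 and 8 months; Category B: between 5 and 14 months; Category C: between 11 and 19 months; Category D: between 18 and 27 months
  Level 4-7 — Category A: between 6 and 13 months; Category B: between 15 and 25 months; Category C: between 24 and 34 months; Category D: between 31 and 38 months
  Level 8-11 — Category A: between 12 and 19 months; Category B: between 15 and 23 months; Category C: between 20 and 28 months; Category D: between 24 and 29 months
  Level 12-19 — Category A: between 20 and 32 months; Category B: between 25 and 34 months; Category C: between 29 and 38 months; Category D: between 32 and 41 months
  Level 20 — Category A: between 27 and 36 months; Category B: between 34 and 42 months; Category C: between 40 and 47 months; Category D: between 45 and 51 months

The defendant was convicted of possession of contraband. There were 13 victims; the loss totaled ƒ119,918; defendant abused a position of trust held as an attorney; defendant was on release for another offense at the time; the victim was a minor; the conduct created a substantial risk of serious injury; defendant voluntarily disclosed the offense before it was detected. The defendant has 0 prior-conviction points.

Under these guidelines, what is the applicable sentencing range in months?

Base offense level for possession of contraband: 9.
§1 applies: 9 − 1 = 8.
§2 applies: 8 + 2 = 10.
§3 applies (level before this adjustment is 10 < 12, so +1): 10 + 1 = 11.
§4 does not apply.
§5 applies: 11 + 2 = 13.
§6 applies: 13 + 2 = 15.
§7 applies: 15 + 2 = 17.
§8 applies (level before this adjustment is 17 ≥ 11, so +4): 17 + 4 = 21.
Level 21 exceeds the maximum of 20; capped at 20.
Final offense level: 20.
Criminal history: 0 prior points → Category A (0-5).
Level 20 falls in the 20 band.
Grid: Level 20 × Category A = 27-36 months.

27-36 months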